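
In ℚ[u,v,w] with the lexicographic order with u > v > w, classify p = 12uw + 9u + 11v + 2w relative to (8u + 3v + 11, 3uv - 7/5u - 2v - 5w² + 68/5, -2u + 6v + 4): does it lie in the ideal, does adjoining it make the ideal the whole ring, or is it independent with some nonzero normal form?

12uw + 9u + 11v + 2w is independent of I; its normal form modulo I is -10w - 20.

First compute the reduced Gröbner basis of I by Buchberger's algorithm.
f_1 = 8u + 3v + 11, LT = u.
f_2 = 3uv - 7/5u - 2v - 5w² + 68/5, LT = uv.
f_3 = -2u + 6v + 4, LT = u.

S(f_1,f_2): lcm = uv. S = 7/15u + ⅜v² + 49/24v + 5/3w² - 68/15.
  leading term u: subtract (7/120)·f_1 from 7/15u + ⅜v² + 49/24v + 5/3w² - 68/15 → ⅜v² + 28/15v + 5/3w² - 207/40
  leading term v²: no divisor's leading term divides it; move ⅜v² to the remainder.
  leading term v: no divisor's leading term divides it; move 28/15v to the remainder.
  leading term w²: no divisor's leading term divides it; move 5/3w² to the remainder.
  leading term 1: no divisor's leading term divides it; move -207/40 to the remainder.
  remainder ⅜v² + 28/15v + 5/3w² - 207/40 ≠ 0; add h_4 = ⅜v² + 28/15v + 5/3w² - 207/40 to the basis.

S(f_1,f_3): lcm = u. S = 27/8v + 27/8.
  leading term v: no divisor's leading term divides it; move 27/8v to the remainder.
  leading term 1: no divisor's leading term divides it; move 27/8 to the remainder.
  remainder 27/8v + 27/8 ≠ 0; add h_5 = 27/8v + 27/8 to the basis.

S(f_2,f_3): lcm = uv. S = -7/15u + 3v² + 4/3v - 5/3w² + 68/15.
  leading term u: subtract (-7/120)·f_1 from -7/15u + 3v² + 4/3v - 5/3w² + 68/15 → 3v² + 181/120v - 5/3w² + 207/40
  leading term v²: subtract (8)·h_4 from 3v² + 181/120v - 5/3w² + 207/40 → -537/40v - 15w² + 1863/40
  leading term v: subtract (-179/45)·h_5 from -537/40v - 15w² + 1863/40 → -15w² + 60
  leading term w²: no divisor's leading term divides it; move -15w² to the remainder.
  leading term 1: no divisor's leading term divides it; move 60 to the remainder.
  remainder -15w² + 60 ≠ 0; add h_6 = -15w² + 60 to the basis.

The other S-polynomials (S(f_1,h_4), S(f_2,h_4), S(f_3,h_4), S(f_1,h_5), S(f_2,h_5), S(f_3,h_5), S(h_4,h_5), S(f_1,h_6), S(f_2,h_6), S(f_3,h_6), S(h_4,h_6), S(h_5,h_6)) all reduce to 0 modulo the current basis, so we have a Gröbner basis.
Inter-reduce: drop elements whose leading term is divisible by another's, tail-reduce, and make monic.
Reduced Gröbner basis: {u + 1, v + 1, w² - 4}.
Label its elements g_1 = u + 1, g_2 = v + 1, g_3 = w² - 4.

Reduce p = 12uw + 9u + 11v + 2w modulo G:
  leading term uw: subtract (12w)·g_1 from 12uw + 9u + 11v + 2w → 9u + 11v - 10w
  leading term u: subtract (9)·g_1 from 9u + 11v - 10w → 11v - 10w - 9
  leading term v: subtract (11)·g_2 from 11v - 10w - 9 → -10w - 20
  leading term w: no divisor's leading term divides it; move -10w to the remainder.
  leading term 1: no divisor's leading term divides it; move -20 to the remainder.
  normal form = -10w - 20.
The normal form is nonzero, so p ∉ I. Since p minus its normal form lies in I, I + (p) = I + (r) where r = -10w - 20; decide whether this ideal is the whole ring.
Run Buchberger on G together with r (pairs among the g_i already reduce to 0 since G is a Gröbner basis):
g_1 = u + 1, LT = u.
g_2 = v + 1, LT = v.
g_3 = w² - 4, LT = w².
r = -10w - 20, LT = w.

The S-polynomials (S(g_1,g_2), S(g_1,g_3), S(g_1,r), S(g_2,g_3), S(g_2,r), S(g_3,r)) all reduce to 0 modulo the current basis, so we have a Gröbner basis.
Inter-reduce: drop elements whose leading term is divisible by another's, tail-reduce, and make monic.
Reduced Gröbner basis: {u + 1, v + 1, w + 2}.
The reduced Gröbner basis of I + (p) is {u + 1, v + 1, w + 2} ≠ {1}, a proper ideal, so the enlarged system stays consistent: p is independent of I, with normal form -10w - 20.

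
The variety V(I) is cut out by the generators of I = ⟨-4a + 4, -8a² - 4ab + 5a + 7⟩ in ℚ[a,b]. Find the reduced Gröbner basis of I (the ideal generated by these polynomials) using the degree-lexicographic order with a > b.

G = {a - 1, b - 1}

f_1 = -4a + 4, LT = a.
f_2 = -8a² - 4ab + 5a + 7, LT = a².

S(f_1,f_2): lcm = a². S = -½ab - ⅜a + ⅞.
  leading term ab: subtract (⅛b)·f_1 from -½ab - ⅜a + ⅞ → -⅜a - ½b + ⅞
  leading term a: subtract (3/32)·f_1 from -⅜a - ½b + ⅞ → -½b + ½
  leading term b: no divisor's leading term divides it; move -½b to the remainder.
  leading term 1: no divisor's leading term divides it; move ½ to the remainder.
  remainder -½b + ½ ≠ 0; add g_3 = -½b + ½ to the basis.

The other S-polynomials (S(f_1,g_3), S(f_2,g_3)) all reduce to 0 modulo the current basis, so we have a Gröbner basis.
Inter-reduce: drop elements whose leading term is divisible by another's, tail-reduce, and make monic.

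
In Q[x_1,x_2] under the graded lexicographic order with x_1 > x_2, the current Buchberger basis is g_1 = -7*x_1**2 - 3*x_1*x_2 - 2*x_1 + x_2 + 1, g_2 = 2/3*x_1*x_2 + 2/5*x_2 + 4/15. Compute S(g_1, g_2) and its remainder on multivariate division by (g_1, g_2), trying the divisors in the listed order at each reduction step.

S(g_1, g_2) = 3/7*x_1*x_2**2 - 11/35*x_1*x_2 - 1/7*x_2**2 - 2/5*x_1 - 1/7*x_2; remainder on division = -2/5*x_2**2 - 2/5*x_1 - 22/175*x_2 + 22/175.

lcm(LM(g_1), LM(g_2)) = x_1**2*x_2.
S = (lcm/LT(g_1))·g_1 − (lcm/LT(g_2))·g_2 = 3/7*x_1*x_2**2 - 11/35*x_1*x_2 - 1/7*x_2**2 - 2/5*x_1 - 1/7*x_2.
Reduce S modulo (g_1, g_2) in that order:
  leading term x_1*x_2**2: subtract (9/14*x_2)·g_2 from 3/7*x_1*x_2**2 - 11/35*x_1*x_2 - 1/7*x_2**2 - 2/5*x_1 - 1/7*x_2 → -11/35*x_1*x_2 - 2/5*x_2**2 - 2/5*x_1 - 11/35*x_2
  leading term x_1*x_2: subtract (-33/70)·g_2 from -11/35*x_1*x_2 - 2/5*x_2**2 - 2/5*x_1 - 11/35*x_2 → -2/5*x_2**2 - 2/5*x_1 - 22/175*x_2 + 22/175
  leading term x_2**2: no divisor's leading term divides it; move -2/5*x_2**2 to the remainder.
  leading term x_1: no divisor's leading term divides it; move -2/5*x_1 to the remainder.
  leading term x_2: no divisor's leading term divides it; move -22/175*x_2 to the remainder.
  leading term 1: no divisor's leading term divides it; move 22/175 to the remainder.
The remainder -2/5*x_2**2 - 2/5*x_1 - 22/175*x_2 + 22/175 is nonzero, so it would be added as the next basis element.
This is the inner loop of Buchberger's algorithm — each nonzero remainder becomes a new basis element.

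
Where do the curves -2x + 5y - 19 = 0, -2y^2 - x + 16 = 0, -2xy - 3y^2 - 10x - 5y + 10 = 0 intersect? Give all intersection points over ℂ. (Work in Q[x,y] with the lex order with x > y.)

Compute a lex Gröbner basis by Buchberger's algorithm.
f_1 = -2x + 5y - 19, LT = x.
f_2 = -x - 2y^2 + 16, LT = x.
f_3 = -2xy - 10x - 3y^2 - 5y + 10, LT = xy.

S(f_1,f_2): lcm = x. S = -2y^2 - 5/2y + 51/2.
  leading term y^2: no divisor's leading term divides it; move -2y^2 to the remainder.
  leading term y: no divisor's leading term divides it; move -5/2y to the remainder.
  leading term 1: no divisor's leading term divides it; move 51/2 to the remainder.
  remainder -2y^2 - 5/2y + 51/2 ≠ 0; add h_4 = -2y^2 - 5/2y + 51/2 to the basis.

S(f_1,f_3): lcm = xy. S = -5x - 4y^2 + 7y + 5.
  leading term x: subtract (5/2)·f_1 from -5x - 4y^2 + 7y + 5 → -4y^2 - 11/2y + 105/2
  leading term y^2: subtract (2)·h_4 from -4y^2 - 11/2y + 105/2 → -1/2y + 3/2
  leading term y: no divisor's leading term divides it; move -1/2y to the remainder.
  leading term 1: no divisor's leading term divides it; move 3/2 to the remainder.
  remainder -1/2y + 3/2 ≠ 0; add h_5 = -1/2y + 3/2 to the basis.

The other S-polynomials (S(f_2,f_3), S(f_1,h_4), S(f_2,h_4), S(f_3,h_4), S(f_1,h_5), S(f_2,h_5), S(f_3,h_5), S(h_4,h_5)) all reduce to 0 modulo the current basis, so we have a Gröbner basis.
Inter-reduce: drop elements whose leading term is divisible by another's, tail-reduce, and make monic.
Reduced Gröbner basis: {x + 2, y - 3}.

A lex Gröbner basis eliminates variables successively. Here y - 3 depends only on y, with roots {3}; lifting each root through the earlier basis elements recovers the full solutions.
  y = 3: the earlier basis element becomes x + 2 = 0, giving x = -2 — point (-2, 3).

{(-2, 3)}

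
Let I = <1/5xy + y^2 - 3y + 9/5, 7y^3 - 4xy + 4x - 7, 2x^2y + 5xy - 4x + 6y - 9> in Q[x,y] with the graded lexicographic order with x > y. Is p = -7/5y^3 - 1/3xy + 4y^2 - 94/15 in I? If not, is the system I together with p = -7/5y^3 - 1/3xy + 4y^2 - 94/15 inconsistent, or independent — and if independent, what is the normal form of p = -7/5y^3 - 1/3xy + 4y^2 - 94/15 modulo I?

First compute the reduced Gröbner basis of I by Buchberger's algorithm.
f_1 = 1/5xy + y^2 - 3y + 9/5, LT = xy.
f_2 = 7y^3 - 4xy + 4x - 7, LT = y^3.
f_3 = 2x^2y + 5xy - 4x + 6y - 9, LT = x^2y.

S(f_1,f_2): lcm = xy^3. S = 5y^4 + 4/7x^2y - 15y^3 - 4/7x^2 + 9y^2 + x.
  reduce S modulo (f_1, f_2, f_3):
  remainder -4/7x^2 + 163/7y^2 + 31/7x - 265/7y + 75/7 ≠ 0; add h_4 = -4/7x^2 + 163/7y^2 + 31/7x - 265/7y + 75/7 to the basis.

S(f_1,f_3): lcm = x^2y. S = 5xy^2 - 35/2xy + 11x - 3y + 9/2.
  reduce S modulo (f_1, f_2, f_3, h_4):
  remainder 3275/14y^2 + 177/7x - 7347/14y + 1859/7 ≠ 0; add h_5 = 3275/14y^2 + 177/7x - 7347/14y + 1859/7 to the basis.

S(f_2,f_3): lcm = x^2y^3. S = -4/7x^3y - 5/2xy^3 + 4/7x^3 + 2xy^2 - 3y^3 - x^2 + 9/2y^2.
  reduce S modulo (f_1, f_2, f_3, h_4, h_5):
  remainder -1952522/160475x + 446016817/320950y - 442111773/320950 ≠ 0; add h_6 = -1952522/160475x + 446016817/320950y - 442111773/320950 to the basis.

S(f_1,h_5): lcm = xy^2. S = 5y^3 - 354/3275x^2 + 7347/3275xy - 15y^2 - 3718/3275x + 9y.
  reduce S modulo (f_1, f_2, f_3, h_4, h_5, h_6):
  remainder -136485959113/25578038200y + 136485959113/25578038200 ≠ 0; add h_7 = -136485959113/25578038200y + 136485959113/25578038200 to the basis.

The other S-polynomials (S(f_1,h_4), S(f_2,h_4), S(f_3,h_4), S(f_2,h_5), S(f_3,h_5), S(h_4,h_5), S(f_1,h_6), S(f_2,h_6), S(f_3,h_6), S(h_4,h_6), S(h_5,h_6), S(f_1,h_7), S(f_2,h_7), S(f_3,h_7), S(h_4,h_7), S(h_5,h_7), S(h_6,h_7)) all reduce to 0 modulo the current basis, so we have a Gröbner basis.
Inter-reduce: drop elements whose leading term is divisible by another's, tail-reduce, and make monic.
Reduced Gröbner basis: {x - 1, y - 1}.
Label its elements g_1 = x - 1, g_2 = y - 1.

Reduce p = -7/5y^3 - 1/3xy + 4y^2 - 94/15 modulo G:
  leading term y^3: subtract (-7/5y^2)·g_2 from -7/5y^3 - 1/3xy + 4y^2 - 94/15 → -1/3xy + 13/5y^2 - 94/15
  leading term xy: subtract (-1/3y)·g_1 from -1/3xy + 13/5y^2 - 94/15 → 13/5y^2 - 1/3y - 94/15
  leading term y^2: subtract (13/5y)·g_2 from 13/5y^2 - 1/3y - 94/15 → 34/15y - 94/15
  leading term y: subtract (34/15)·g_2 from 34/15y - 94/15 → -4
  leading term 1: no divisor's leading term divides it; move -4 to the remainder.
  normal form = -4.
The normal form is nonzero, so p ∉ I. Since p minus its normal form lies in I, I + (p) = I + (r) where r = -4; decide whether this ideal is the whole ring.
Here r = -4 is a nonzero constant, hence a unit: 1 ∈ I + (p), the Gröbner basis of I + (p) is {1}, and the enlarged system has no common solution — adjoining p is inconsistent.

Adjoining -7/5y^3 - 1/3xy + 4y^2 - 94/15 makes the ideal the whole ring: the system is inconsistent.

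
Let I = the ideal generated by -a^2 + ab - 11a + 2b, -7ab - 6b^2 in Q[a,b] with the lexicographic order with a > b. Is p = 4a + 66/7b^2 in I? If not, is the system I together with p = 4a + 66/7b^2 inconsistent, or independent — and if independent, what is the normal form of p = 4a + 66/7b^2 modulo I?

First compute the reduced Gröbner basis of I by Buchberger's algorithm.
f_1 = -a^2 + ab - 11a + 2b, LT = a^2.
f_2 = -7ab - 6b^2, LT = ab.

S(f_1,f_2): lcm = a^2b. S = -13/7ab^2 + 11ab - 2b^2.
  leading term ab^2: subtract (13/49b)·f_2 from -13/7ab^2 + 11ab - 2b^2 → 11ab + 78/49b^3 - 2b^2
  leading term ab: subtract (-11/7)·f_2 from 11ab + 78/49b^3 - 2b^2 → 78/49b^3 - 80/7b^2
  leading term b^3: no divisor's leading term divides it; move 78/49b^3 to the remainder.
  leading term b^2: no divisor's leading term divides it; move -80/7b^2 to the remainder.
  remainder 78/49b^3 - 80/7b^2 ≠ 0; add h_3 = 78/49b^3 - 80/7b^2 to the basis.

S(f_1,h_3): leading monomials are coprime, so the S-polynomial reduces to 0 (Buchberger's first criterion).
S(f_2,h_3): lcm = ab^3. S = 280/39ab^2 + 6/7b^4.
  leading term ab^2: subtract (-40/39b)·f_2 from 280/39ab^2 + 6/7b^4 → 6/7b^4 - 80/13b^3
  leading term b^4: subtract (7/13b)·h_3 from 6/7b^4 - 80/13b^3 → 0
  remainder 0.

Every S-polynomial of the final basis reduces to 0, so we have a Gröbner basis.
Inter-reduce: drop elements whose leading term is divisible by another's, tail-reduce, and make monic.
Reduced Gröbner basis: {a^2 + 11a + 6/7b^2 - 2b, ab + 6/7b^2, b^3 - 280/39b^2}.
Label its elements g_1 = a^2 + 11a + 6/7b^2 - 2b, g_2 = ab + 6/7b^2, g_3 = b^3 - 280/39b^2.

Reduce p = 4a + 66/7b^2 modulo G:
  leading term a: no divisor's leading term divides it; move 4a to the remainder.
  leading term b^2: no divisor's leading term divides it; move 66/7b^2 to the remainder.
  normal form = 4a + 66/7b^2.
The normal form is nonzero, so p ∉ I. Since p minus its normal form lies in I, I + (p) = I + (r) where r = 4a + 66/7b^2; decide whether this ideal is the whole ring.
Run Buchberger on G together with r (pairs among the g_i already reduce to 0 since G is a Gröbner basis):
g_1 = a^2 + 11a + 6/7b^2 - 2b, LT = a^2.
g_2 = ab + 6/7b^2, LT = ab.
g_3 = b^3 - 280/39b^2, LT = b^3.
r = 4a + 66/7b^2, LT = a.

S(g_1,g_2): lcm = a^2b. S = -6/7ab^2 + 11ab + 6/7b^3 - 2b^2.
  leading term ab^2: subtract (-6/7b)·g_2 from -6/7ab^2 + 11ab + 6/7b^3 - 2b^2 → 11ab + 78/49b^3 - 2b^2
  leading term ab: subtract (11)·g_2 from 11ab + 78/49b^3 - 2b^2 → 78/49b^3 - 80/7b^2
  leading term b^3: subtract (78/49)·g_3 from 78/49b^3 - 80/7b^2 → 0
  remainder 0.

S(g_1,g_3): leading monomials are coprime, so the S-polynomial reduces to 0 (Buchberger's first criterion).
S(g_1,r): lcm = a^2. S = -33/14ab^2 + 11a + 6/7b^2 - 2b.
  leading term ab^2: subtract (-33/14b)·g_2 from -33/14ab^2 + 11a + 6/7b^2 - 2b → 11a + 99/49b^3 + 6/7b^2 - 2b
  leading term a: subtract (11/4)·r from 11a + 99/49b^3 + 6/7b^2 - 2b → 99/49b^3 - 351/14b^2 - 2b
  leading term b^3: subtract (99/49)·g_3 from 99/49b^3 - 351/14b^2 - 2b → -1923/182b^2 - 2b
  leading term b^2: no divisor's leading term divides it; move -1923/182b^2 to the remainder.
  leading term b: no divisor's leading term divides it; move -2b to the remainder.
  remainder -1923/182b^2 - 2b ≠ 0; add m_5 = -1923/182b^2 - 2b to the basis.

S(g_2,g_3): lcm = ab^3. S = 280/39ab^2 + 6/7b^4.
  leading term ab^2: subtract (280/39b)·g_2 from 280/39ab^2 + 6/7b^4 → 6/7b^4 - 80/13b^3
  leading term b^4: subtract (6/7b)·g_3 from 6/7b^4 - 80/13b^3 → 0
  remainder 0.

S(g_2,r): lcm = ab. S = -33/14b^3 + 6/7b^2.
  leading term b^3: subtract (-33/14)·g_3 from -33/14b^3 + 6/7b^2 → -1462/91b^2
  leading term b^2: subtract (2924/1923)·m_5 from -1462/91b^2 → 5848/1923b
  leading term b: no divisor's leading term divides it; move 5848/1923b to the remainder.
  remainder 5848/1923b ≠ 0; add m_6 = 5848/1923b to the basis.

S(g_3,r): leading monomials are coprime, so the S-polynomial reduces to 0 (Buchberger's first criterion).
S(g_1,m_5): leading monomials are coprime, so the S-polynomial reduces to 0 (Buchberger's first criterion).
S(g_2,m_5): lcm = ab^2. S = -364/1923ab + 6/7b^3.
  leading term ab: subtract (-364/1923)·g_2 from -364/1923ab + 6/7b^3 → 6/7b^3 + 104/641b^2
  leading term b^3: subtract (6/7)·g_3 from 6/7b^3 + 104/641b^2 → 52632/8333b^2
  leading term b^2: subtract (-245616/410881)·m_5 from 52632/8333b^2 → -491232/410881b
  leading term b: subtract (-252/641)·m_6 from -491232/410881b → 0
  remainder 0.

S(g_3,m_5): lcm = b^3. S = -61404/8333b^2.
  leading term b^2: subtract (286552/410881)·m_5 from -61404/8333b^2 → 573104/410881b
  leading term b: subtract (294/641)·m_6 from 573104/410881b → 0
  remainder 0.

S(r,m_5): leading monomials are coprime, so the S-polynomial reduces to 0 (Buchberger's first criterion).
S(g_1,m_6): leading monomials are coprime, so the S-polynomial reduces to 0 (Buchberger's first criterion).
S(g_2,m_6): lcm = ab. S = 6/7b^2.
  leading term b^2: subtract (-52/641)·m_5 from 6/7b^2 → -104/641b
  leading term b: subtract (-39/731)·m_6 from -104/641b → 0
  remainder 0.

S(g_3,m_6): lcm = b^3. S = -280/39b^2.
  leading term b^2: subtract (3920/5769)·m_5 from -280/39b^2 → 7840/5769b
  leading term b: subtract (980/2193)·m_6 from 7840/5769b → 0
  remainder 0.

S(r,m_6): leading monomials are coprime, so the S-polynomial reduces to 0 (Buchberger's first criterion).
S(m_5,m_6): lcm = b^2. S = 364/1923b.
  leading term b: subtract (91/1462)·m_6 from 364/1923b → 0
  remainder 0.

Every S-polynomial of the final basis reduces to 0, so we have a Gröbner basis.
Inter-reduce: drop elements whose leading term is divisible by another's, tail-reduce, and make monic.
Reduced Gröbner basis: {a, b}.
The reduced Gröbner basis of I + (p) is {a, b} ≠ {1}, a proper ideal, so the enlarged system stays consistent: p is independent of I, with normal form 4a + 66/7b^2.

The remainder on division by a Gröbner basis is unique — it is the normal form.

4a + 66/7b^2 is independent of I; its normal form modulo I is 4a + 66/7b^2.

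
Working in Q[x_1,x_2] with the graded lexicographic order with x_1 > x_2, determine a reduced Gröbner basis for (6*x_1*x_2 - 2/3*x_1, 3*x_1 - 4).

G = {x_1 - 4/3, x_2 - 1/9}

This is the nonlinear analogue of row-reducing a linear system.

f_1 = 6*x_1*x_2 - 2/3*x_1, LT = x_1*x_2.
f_2 = 3*x_1 - 4, LT = x_1.

S(f_1,f_2): lcm = x_1*x_2. S = -1/9*x_1 + 4/3*x_2.
  leading term x_1: subtract (-1/27)·f_2 from -1/9*x_1 + 4/3*x_2 → 4/3*x_2 - 4/27
  leading term x_2: no divisor's leading term divides it; move 4/3*x_2 to the remainder.
  leading term 1: no divisor's leading term divides it; move -4/27 to the remainder.
  remainder 4/3*x_2 - 4/27 ≠ 0; add g_3 = 4/3*x_2 - 4/27 to the basis.

S(f_1,g_3): lcm = x_1*x_2. S = 0.
  remainder 0.

S(f_2,g_3): leading monomials are coprime, so the S-polynomial reduces to 0 (Buchberger's first criterion).
Every S-polynomial of the final basis reduces to 0, so we have a Gröbner basis.
Inter-reduce: drop elements whose leading term is divisible by another's, tail-reduce, and make monic.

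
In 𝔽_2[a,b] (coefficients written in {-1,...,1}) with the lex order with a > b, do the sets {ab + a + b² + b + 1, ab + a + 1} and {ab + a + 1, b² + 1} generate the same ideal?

Since reduced Gröbner bases are canonical representatives of ideals under a given ordering, it suffices to compute and compare them.
Buchberger on the first generating set:
f_1 = ab + a + b² + b + 1, LT = ab.
f_2 = ab + a + 1, LT = ab.

S(f_1,f_2): lcm = ab. S = b² + b.
  leading term b²: no divisor's leading term divides it; move b² to the remainder.
  leading term b: no divisor's leading term divides it; move b to the remainder.
  remainder b² + b ≠ 0; add g_3 = b² + b to the basis.

S(f_1,g_3): lcm = ab². S = b³ + b² + b.
  leading term b³: subtract (b)·g_3 from b³ + b² + b → b
  leading term b: no divisor's leading term divides it; move b to the remainder.
  remainder b ≠ 0; add g_4 = b to the basis.

S(f_1,g_4): lcm = ab. S = a + b² + b + 1.
  leading term a: no divisor's leading term divides it; move a to the remainder.
  leading term b²: subtract (1)·g_3 from b² + b + 1 → 1
  leading term 1: no divisor's leading term divides it; move 1 to the remainder.
  remainder a + 1 ≠ 0; add g_5 = a + 1 to the basis.

The other S-polynomials (S(f_2,g_3), S(f_2,g_4), S(g_3,g_4), S(f_1,g_5), S(f_2,g_5), S(g_3,g_5), S(g_4,g_5)) all reduce to 0 modulo the current basis, so we have a Gröbner basis.
Inter-reduce: drop elements whose leading term is divisible by another's, tail-reduce, and make monic.
Reduced Gröbner basis: {a + 1, b}.

Buchberger on the second generating set:
h_1 = ab + a + 1, LT = ab.
h_2 = b² + 1, LT = b².

S(h_1,h_2): lcm = ab². S = ab + a + b.
  leading term ab: subtract (1)·h_1 from ab + a + b → b + 1
  leading term b: no divisor's leading term divides it; move b to the remainder.
  leading term 1: no divisor's leading term divides it; move 1 to the remainder.
  remainder b + 1 ≠ 0; add k_3 = b + 1 to the basis.

S(h_1,k_3): lcm = ab. S = 1.
  leading term 1: no divisor's leading term divides it; move 1 to the remainder.
  remainder 1 ≠ 0; add k_4 = 1 to the basis.

The other S-polynomials (S(h_2,k_3), S(h_1,k_4), S(h_2,k_4), S(k_3,k_4)) all reduce to 0 modulo the current basis, so we have a Gröbner basis.
Inter-reduce: drop elements whose leading term is divisible by another's, tail-reduce, and make monic.
Reduced Gröbner basis: {1}.

Since the reduced bases disagree, the two ideals are not the same.

No, the ideals differ.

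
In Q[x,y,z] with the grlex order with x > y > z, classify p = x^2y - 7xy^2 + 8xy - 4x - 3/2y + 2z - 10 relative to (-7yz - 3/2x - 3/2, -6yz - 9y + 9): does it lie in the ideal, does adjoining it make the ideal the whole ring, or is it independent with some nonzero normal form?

First compute the reduced Gröbner basis of I by Buchberger's algorithm.
f_1 = -7yz - 3/2x - 3/2, LT = yz.
f_2 = -6yz - 9y + 9, LT = yz.

S(f_1,f_2): lcm = yz. S = 3/14x - 3/2y + 12/7.
  leading term x: no divisor's leading term divides it; move 3/14x to the remainder.
  leading term y: no divisor's leading term divides it; move -3/2y to the remainder.
  leading term 1: no divisor's leading term divides it; move 12/7 to the remainder.
  remainder 3/14x - 3/2y + 12/7 ≠ 0; add h_3 = 3/14x - 3/2y + 12/7 to the basis.

S(f_1,h_3): leading monomials are coprime, so the S-polynomial reduces to 0 (Buchberger's first criterion).
S(f_2,h_3): leading monomials are coprime, so the S-polynomial reduces to 0 (Buchberger's first criterion).
Every S-polynomial of the final basis reduces to 0, so we have a Gröbner basis.
Inter-reduce: drop elements whose leading term is divisible by another's, tail-reduce, and make monic.
Reduced Gröbner basis: {yz + 3/2y - 3/2, x - 7y + 8}.
Label its elements g_1 = yz + 3/2y - 3/2, g_2 = x - 7y + 8.

Reduce p = x^2y - 7xy^2 + 8xy - 4x - 3/2y + 2z - 10 modulo G:
  leading term x^2y: subtract (xy)·g_2 from x^2y - 7xy^2 + 8xy - 4x - 3/2y + 2z - 10 → -4x - 3/2y + 2z - 10
  leading term x: subtract (-4)·g_2 from -4x - 3/2y + 2z - 10 → -59/2y + 2z + 22
  leading term y: no divisor's leading term divides it; move -59/2y to the remainder.
  leading term z: no divisor's leading term divides it; move 2z to the remainder.
  leading term 1: no divisor's leading term divides it; move 22 to the remainder.
  normal form = -59/2y + 2z + 22.
The normal form is nonzero, so p ∉ I. Since p minus its normal form lies in I, I + (p) = I + (r) where r = -59/2y + 2z + 22; decide whether this ideal is the whole ring.
Run Buchberger on G together with r (pairs among the g_i already reduce to 0 since G is a Gröbner basis):
g_1 = yz + 3/2y - 3/2, LT = yz.
g_2 = x - 7y + 8, LT = x.
r = -59/2y + 2z + 22, LT = y.

S(g_1,g_2): leading monomials are coprime, so the S-polynomial reduces to 0 (Buchberger's first criterion).
S(g_1,r): lcm = yz. S = 4/59z^2 + 3/2y + 44/59z - 3/2.
  leading term z^2: no divisor's leading term divides it; move 4/59z^2 to the remainder.
  leading term y: subtract (-3/59)·r from 3/2y + 44/59z - 3/2 → 50/59z - 45/118
  leading term z: no divisor's leading term divides it; move 50/59z to the remainder.
  leading term 1: no divisor's leading term divides it; move -45/118 to the remainder.
  remainder 4/59z^2 + 50/59z - 45/118 ≠ 0; add m_4 = 4/59z^2 + 50/59z - 45/118 to the basis.

S(g_2,r): leading monomials are coprime, so the S-polynomial reduces to 0 (Buchberger's first criterion).
S(g_1,m_4): lcm = yz^2. S = -11yz + 45/8y - 3/2z.
  leading term yz: subtract (-11)·g_1 from -11yz + 45/8y - 3/2z → 177/8y - 3/2z - 33/2
  leading term y: subtract (-3/4)·r from 177/8y - 3/2z - 33/2 → 0
  remainder 0.

S(g_2,m_4): leading monomials are coprime, so the S-polynomial reduces to 0 (Buchberger's first criterion).
S(r,m_4): leading monomials are coprime, so the S-polynomial reduces to 0 (Buchberger's first criterion).
Every S-polynomial of the final basis reduces to 0, so we have a Gröbner basis.
Inter-reduce: drop elements whose leading term is divisible by another's, tail-reduce, and make monic.
Reduced Gröbner basis: {z^2 + 25/2z - 45/8, x - 28/59z + 164/59, y - 4/59z - 44/59}.
The reduced Gröbner basis of I + (p) is {z^2 + 25/2z - 45/8, x - 28/59z + 164/59, y - 4/59z - 44/59} ≠ {1}, a proper ideal, so the enlarged system stays consistent: p is independent of I, with normal form -59/2y + 2z + 22.

x^2y - 7xy^2 + 8xy - 4x - 3/2y + 2z - 10 is independent of I; its normal form modulo I is -59/2y + 2z + 22.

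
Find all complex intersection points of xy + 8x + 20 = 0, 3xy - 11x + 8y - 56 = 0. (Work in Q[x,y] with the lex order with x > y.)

{(-4, -3), (-8/7, 19/2)}

Compute a lex Gröbner basis by Buchberger's algorithm.
f_1 = xy + 8x + 20, LT = xy.
f_2 = 3xy - 11x + 8y - 56, LT = xy.

S(f_1,f_2): lcm = xy. S = 35/3x - 8/3y + 116/3.
  reduce S modulo (f_1, f_2):
  remainder 35/3x - 8/3y + 116/3 ≠ 0; add h_3 = 35/3x - 8/3y + 116/3 to the basis.

S(f_1,h_3): lcm = xy. S = 8x + 8/35y^2 - 116/35y + 20.
  reduce S modulo (f_1, f_2, h_3):
  remainder 8/35y^2 - 52/35y - 228/35 ≠ 0; add h_4 = 8/35y^2 - 52/35y - 228/35 to the basis.

The other S-polynomials (S(f_2,h_3), S(f_1,h_4), S(f_2,h_4), S(h_3,h_4)) all reduce to 0 modulo the current basis, so we have a Gröbner basis.
Inter-reduce: drop elements whose leading term is divisible by another's, tail-reduce, and make monic.
Reduced Gröbner basis: {x - 8/35y + 116/35, y^2 - 13/2y - 57/2}.

Since the basis is lex-ordered, y^2 - 13/2y - 57/2 is univariate in y. Its roots are {-3, 19/2}. Back-substituting each root into the other basis elements fixes the other coordinates.
  y = -3: the earlier basis element becomes x + 4 = 0, giving x = -4 — point (-4, -3).
  y = 19/2: the earlier basis element becomes x + 8/7 = 0, giving x = -8/7 — point (-8/7, 19/2).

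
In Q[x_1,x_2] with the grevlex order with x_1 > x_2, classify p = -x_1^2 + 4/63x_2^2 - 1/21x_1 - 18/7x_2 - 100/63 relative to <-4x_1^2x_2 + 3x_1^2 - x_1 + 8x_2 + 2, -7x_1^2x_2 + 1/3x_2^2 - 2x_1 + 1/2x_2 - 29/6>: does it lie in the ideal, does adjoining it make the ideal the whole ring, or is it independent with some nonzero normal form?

First compute the reduced Gröbner basis of I by Buchberger's algorithm.
f_1 = -4x_1^2x_2 + 3x_1^2 - x_1 + 8x_2 + 2, LT = x_1^2x_2.
f_2 = -7x_1^2x_2 + 1/3x_2^2 - 2x_1 + 1/2x_2 - 29/6, LT = x_1^2x_2.

S(f_1,f_2): lcm = x_1^2x_2. S = -3/4x_1^2 + 1/21x_2^2 - 1/28x_1 - 27/14x_2 - 25/21.
  reduce S modulo (f_1, f_2):
  remainder -3/4x_1^2 + 1/21x_2^2 - 1/28x_1 - 27/14x_2 - 25/21 ≠ 0; add h_3 = -3/4x_1^2 + 1/21x_2^2 - 1/28x_1 - 27/14x_2 - 25/21 to the basis.

S(f_1,h_3): lcm = x_1^2x_2. S = 4/63x_2^3 - 3/4x_1^2 - 1/21x_1x_2 - 18/7x_2^2 + 1/4x_1 - 226/63x_2 - 1/2.
  reduce S modulo (f_1, f_2, h_3):
  remainder 4/63x_2^3 - 1/21x_1x_2 - 55/21x_2^2 + 2/7x_1 - 209/126x_2 + 29/42 ≠ 0; add h_4 = 4/63x_2^3 - 1/21x_1x_2 - 55/21x_2^2 + 2/7x_1 - 209/126x_2 + 29/42 to the basis.

The other S-polynomials (S(f_2,h_3), S(f_1,h_4), S(f_2,h_4), S(h_3,h_4)) all reduce to 0 modulo the current basis, so we have a Gröbner basis.
Inter-reduce: drop elements whose leading term is divisible by another's, tail-reduce, and make monic.
Reduced Gröbner basis: {x_2^3 - 3/4x_1x_2 - 165/4x_2^2 + 9/2x_1 - 209/8x_2 + 87/8, x_1^2 - 4/63x_2^2 + 1/21x_1 + 18/7x_2 + 100/63}.
Label its elements g_1 = x_2^3 - 3/4x_1x_2 - 165/4x_2^2 + 9/2x_1 - 209/8x_2 + 87/8, g_2 = x_1^2 - 4/63x_2^2 + 1/21x_1 + 18/7x_2 + 100/63.

Reduce p = -x_1^2 + 4/63x_2^2 - 1/21x_1 - 18/7x_2 - 100/63 modulo G:
  leading term x_1^2: subtract (-1)·g_2 from -x_1^2 + 4/63x_2^2 - 1/21x_1 - 18/7x_2 - 100/63 → 0
  normal form = 0.
Since the normal form is 0, p ∈ I.

-x_1^2 + 4/63x_2^2 - 1/21x_1 - 18/7x_2 - 100/63 lies in I (it reduces to 0).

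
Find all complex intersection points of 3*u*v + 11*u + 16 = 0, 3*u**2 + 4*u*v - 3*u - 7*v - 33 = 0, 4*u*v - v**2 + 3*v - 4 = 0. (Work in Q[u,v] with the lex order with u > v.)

Compute a lex Gröbner basis by Buchberger's algorithm.
f_1 = 3*u*v + 11*u + 16, LT = u*v.
f_2 = 3*u**2 + 4*u*v - 3*u - 7*v - 33, LT = u**2.
f_3 = 4*u*v - v**2 + 3*v - 4, LT = u*v.

S(f_1,f_2): lcm = u**2*v. S = 11/3*u**2 - 4/3*u*v**2 + u*v + 16/3*u + 7/3*v**2 + 11*v.
  leading term u**2: subtract (11/9)·f_2 from 11/3*u**2 - 4/3*u*v**2 + u*v + 16/3*u + 7/3*v**2 + 11*v → -4/3*u*v**2 - 35/9*u*v + 9*u + 7/3*v**2 + 176/9*v + 121/3
  leading term u*v**2: subtract (-4/9*v)·f_1 from -4/3*u*v**2 - 35/9*u*v + 9*u + 7/3*v**2 + 176/9*v + 121/3 → u*v + 9*u + 7/3*v**2 + 80/3*v + 121/3
  leading term u*v: subtract (1/3)·f_1 from u*v + 9*u + 7/3*v**2 + 80/3*v + 121/3 → 16/3*u + 7/3*v**2 + 80/3*v + 35
  leading term u: no divisor's leading term divides it; move 16/3*u to the remainder.
  leading term v**2: no divisor's leading term divides it; move 7/3*v**2 to the remainder.
  leading term v: no divisor's leading term divides it; move 80/3*v to the remainder.
  leading term 1: no divisor's leading term divides it; move 35 to the remainder.
  remainder 16/3*u + 7/3*v**2 + 80/3*v + 35 ≠ 0; add h_4 = 16/3*u + 7/3*v**2 + 80/3*v + 35 to the basis.

S(f_1,f_3): lcm = u*v. S = 11/3*u + 1/4*v**2 - 3/4*v + 19/3.
  leading term u: subtract (11/16)·h_4 from 11/3*u + 1/4*v**2 - 3/4*v + 19/3 → -65/48*v**2 - 229/12*v - 851/48
  leading term v**2: no divisor's leading term divides it; move -65/48*v**2 to the remainder.
  leading term v: no divisor's leading term divides it; move -229/12*v to the remainder.
  leading term 1: no divisor's leading term divides it; move -851/48 to the remainder.
  remainder -65/48*v**2 - 229/12*v - 851/48 ≠ 0; add h_5 = -65/48*v**2 - 229/12*v - 851/48 to the basis.

S(f_2,f_3): lcm = u**2*v. S = 19/12*u*v**2 - 7/4*u*v + u - 7/3*v**2 - 11*v.
  leading term u*v**2: subtract (19/36*v)·f_1 from 19/12*u*v**2 - 7/4*u*v + u - 7/3*v**2 - 11*v → -68/9*u*v + u - 7/3*v**2 - 175/9*v
  leading term u*v: subtract (-68/27)·f_1 from -68/9*u*v + u - 7/3*v**2 - 175/9*v → 775/27*u - 7/3*v**2 - 175/9*v + 1088/27
  leading term u: subtract (775/144)·h_4 from 775/27*u - 7/3*v**2 - 175/9*v + 1088/27 → -6433/432*v**2 - 4400/27*v - 63967/432
  leading term v**2: subtract (6433/585)·h_5 from -6433/432*v**2 - 4400/27*v - 63967/432 → 12191/260*v + 12191/260
  leading term v: no divisor's leading term divides it; move 12191/260*v to the remainder.
  leading term 1: no divisor's leading term divides it; move 12191/260 to the remainder.
  remainder 12191/260*v + 12191/260 ≠ 0; add h_6 = 12191/260*v + 12191/260 to the basis.

S(f_1,h_4): lcm = u*v. S = 11/3*u - 7/16*v**3 - 5*v**2 - 105/16*v + 16/3.
  leading term u: subtract (11/16)·h_4 from 11/3*u - 7/16*v**3 - 5*v**2 - 105/16*v + 16/3 → -7/16*v**3 - 317/48*v**2 - 1195/48*v - 899/48
  leading term v**3: subtract (21/65*v)·h_5 from -7/16*v**3 - 317/48*v**2 - 1195/48*v - 899/48 → -1369/3120*v**2 - 14951/780*v - 899/48
  leading term v**2: subtract (1369/4225)·h_5 from -1369/3120*v**2 - 14951/780*v - 899/48 → -109719/8450*v - 109719/8450
  leading term v: subtract (-18/65)·h_6 from -109719/8450*v - 109719/8450 → 0
  remainder 0.

S(f_2,h_4): lcm = u**2. S = -7/16*u*v**2 - 11/3*u*v - 121/16*u - 7/3*v - 11.
  leading term u*v**2: subtract (-7/48*v)·f_1 from -7/16*u*v**2 - 11/3*u*v - 121/16*u - 7/3*v - 11 → -33/16*u*v - 121/16*u - 11
  leading term u*v: subtract (-11/16)·f_1 from -33/16*u*v - 121/16*u - 11 → 0
  remainder 0.

S(f_3,h_4): lcm = u*v. S = -7/16*v**3 - 21/4*v**2 - 93/16*v - 1.
  leading term v**3: subtract (21/65*v)·h_5 from -7/16*v**3 - 21/4*v**2 - 93/16*v - 1 → 119/130*v**2 - 11/130*v - 1
  leading term v**2: subtract (-2856/4225)·h_5 from 119/130*v**2 - 11/130*v - 1 → -109719/8450*v - 109719/8450
  leading term v: subtract (-18/65)·h_6 from -109719/8450*v - 109719/8450 → 0
  remainder 0.

S(f_1,h_5): lcm = u*v**2. S = -2033/195*u*v - 851/65*u + 16/3*v.
  leading term u*v: subtract (-2033/585)·f_1 from -2033/195*u*v - 851/65*u + 16/3*v → 14704/585*u + 16/3*v + 32528/585
  leading term u: subtract (919/195)·h_4 from 14704/585*u + 16/3*v + 32528/585 → -6433/585*v**2 - 14080/117*v - 63967/585
  leading term v**2: subtract (102928/12675)·h_5 from -6433/585*v**2 - 14080/117*v - 63967/585 → 146292/4225*v + 146292/4225
  leading term v: subtract (48/65)·h_6 from 146292/4225*v + 146292/4225 → 0
  remainder 0.

S(f_2,h_5): leading monomials are coprime, so the S-polynomial reduces to 0 (Buchberger's first criterion).
S(f_3,h_5): lcm = u*v**2. S = -916/65*u*v - 851/65*u - 1/4*v**3 + 3/4*v**2 - v.
  leading term u*v: subtract (-916/195)·f_1 from -916/65*u*v - 851/65*u - 1/4*v**3 + 3/4*v**2 - v → 7523/195*u - 1/4*v**3 + 3/4*v**2 - v + 14656/195
  leading term u: subtract (7523/1040)·h_4 from 7523/195*u - 1/4*v**3 + 3/4*v**2 - v + 14656/195 → -1/4*v**3 - 50321/3120*v**2 - 7562/39*v - 555419/3120
  leading term v**3: subtract (12/65*v)·h_5 from -1/4*v**3 - 50321/3120*v**2 - 7562/39*v - 555419/3120 → -39329/3120*v**2 - 148687/780*v - 555419/3120
  leading term v**2: subtract (39329/4225)·h_5 from -39329/3120*v**2 - 148687/780*v - 555419/3120 → -109719/8450*v - 109719/8450
  leading term v: subtract (-18/65)·h_6 from -109719/8450*v - 109719/8450 → 0
  remainder 0.

S(h_4,h_5): leading monomials are coprime, so the S-polynomial reduces to 0 (Buchberger's first criterion).
S(f_1,h_6): lcm = u*v. S = 8/3*u + 16/3.
  leading term u: subtract (1/2)·h_4 from 8/3*u + 16/3 → -7/6*v**2 - 40/3*v - 73/6
  leading term v**2: subtract (56/65)·h_5 from -7/6*v**2 - 40/3*v - 73/6 → 202/65*v + 202/65
  leading term v: subtract (808/12191)·h_6 from 202/65*v + 202/65 → 0
  remainder 0.

S(f_2,h_6): leading monomials are coprime, so the S-polynomial reduces to 0 (Buchberger's first criterion).
S(f_3,h_6): lcm = u*v. S = -u - 1/4*v**2 + 3/4*v - 1.
  leading term u: subtract (-3/16)·h_4 from -u - 1/4*v**2 + 3/4*v - 1 → 3/16*v**2 + 23/4*v + 89/16
  leading term v**2: subtract (-9/65)·h_5 from 3/16*v**2 + 23/4*v + 89/16 → 202/65*v + 202/65
  leading term v: subtract (808/12191)·h_6 from 202/65*v + 202/65 → 0
  remainder 0.

S(h_4,h_6): leading monomials are coprime, so the S-polynomial reduces to 0 (Buchberger's first criterion).
S(h_5,h_6): lcm = v**2. S = 851/65*v + 851/65.
  leading term v: subtract (3404/12191)·h_6 from 851/65*v + 851/65 → 0
  remainder 0.

Every S-polynomial of the final basis reduces to 0, so we have a Gröbner basis.
Inter-reduce: drop elements whose leading term is divisible by another's, tail-reduce, and make monic.
Reduced Gröbner basis: {u + 2, v + 1}.

Elimination: the polynomial v + 1 lies in the elimination ideal for v, so v ∈ {-1}. For each such v, the remaining basis elements (now univariate) give the rest of the solution.
  v = -1: the earlier basis element becomes u + 2 = 0, giving u = -2 — point (-2, -1).
A lex Gröbner basis triangularizes the system, enabling back-substitution.

{(-2, -1)}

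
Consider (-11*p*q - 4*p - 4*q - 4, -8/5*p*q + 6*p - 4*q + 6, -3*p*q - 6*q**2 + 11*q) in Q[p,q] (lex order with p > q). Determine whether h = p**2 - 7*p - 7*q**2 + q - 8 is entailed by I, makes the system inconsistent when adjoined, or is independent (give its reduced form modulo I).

First compute the reduced Gröbner basis of I by Buchberger's algorithm.
f_1 = -11*p*q - 4*p - 4*q - 4, LT = p*q.
f_2 = -8/5*p*q + 6*p - 4*q + 6, LT = p*q.
f_3 = -3*p*q - 6*q**2 + 11*q, LT = p*q.

S(f_1,f_2): lcm = p*q. S = 181/44*p - 47/22*q + 181/44.
  leading term p: no divisor's leading term divides it; move 181/44*p to the remainder.
  leading term q: no divisor's leading term divides it; move -47/22*q to the remainder.
  leading term 1: no divisor's leading term divides it; move 181/44 to the remainder.
  remainder 181/44*p - 47/22*q + 181/44 ≠ 0; add k_4 = 181/44*p - 47/22*q + 181/44 to the basis.

S(f_1,f_3): lcm = p*q. S = 4/11*p - 2*q**2 + 133/33*q + 4/11.
  leading term p: subtract (16/181)·k_4 from 4/11*p - 2*q**2 + 133/33*q + 4/11 → -2*q**2 + 2291/543*q
  leading term q**2: no divisor's leading term divides it; move -2*q**2 to the remainder.
  leading term q: no divisor's leading term divides it; move 2291/543*q to the remainder.
  remainder -2*q**2 + 2291/543*q ≠ 0; add k_5 = -2*q**2 + 2291/543*q to the basis.

S(f_1,k_4): lcm = p*q. S = 4/11*p + 94/181*q**2 - 7/11*q + 4/11.
  leading term p: subtract (16/181)·k_4 from 4/11*p + 94/181*q**2 - 7/11*q + 4/11 → 94/181*q**2 - 81/181*q
  leading term q**2: subtract (-47/181)·k_5 from 94/181*q**2 - 81/181*q → 63694/98283*q
  leading term q: no divisor's leading term divides it; move 63694/98283*q to the remainder.
  remainder 63694/98283*q ≠ 0; add k_6 = 63694/98283*q to the basis.

The other S-polynomials (S(f_2,f_3), S(f_2,k_4), S(f_3,k_4), S(f_1,k_5), S(f_2,k_5), S(f_3,k_5), S(k_4,k_5), S(f_1,k_6), S(f_2,k_6), S(f_3,k_6), S(k_4,k_6), S(k_5,k_6)) all reduce to 0 modulo the current basis, so we have a Gröbner basis.
Inter-reduce: drop elements whose leading term is divisible by another's, tail-reduce, and make monic.
Reduced Gröbner basis: {p + 1, q}.
Label its elements g_1 = p + 1, g_2 = q.

Reduce h = p**2 - 7*p - 7*q**2 + q - 8 modulo G:
  leading term p**2: subtract (p)·g_1 from p**2 - 7*p - 7*q**2 + q - 8 → -8*p - 7*q**2 + q - 8
  leading term p: subtract (-8)·g_1 from -8*p - 7*q**2 + q - 8 → -7*q**2 + q
  leading term q**2: subtract (-7*q)·g_2 from -7*q**2 + q → q
  leading term q: subtract (1)·g_2 from q → 0
  normal form = 0.
Since the normal form is 0, h ∈ I.

p**2 - 7*p - 7*q**2 + q - 8 lies in I (it reduces to 0).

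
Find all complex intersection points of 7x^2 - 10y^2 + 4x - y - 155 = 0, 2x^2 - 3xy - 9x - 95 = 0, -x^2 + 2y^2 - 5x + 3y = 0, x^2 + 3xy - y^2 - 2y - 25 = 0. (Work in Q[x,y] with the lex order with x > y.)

{(-5, 0)}

Compute a lex Gröbner basis by Buchberger's algorithm.
f_1 = 7x^2 + 4x - 10y^2 - y - 155, LT = x^2.
f_2 = 2x^2 - 3xy - 9x - 95, LT = x^2.
f_3 = -x^2 - 5x + 2y^2 + 3y, LT = x^2.
f_4 = x^2 + 3xy - y^2 - 2y - 25, LT = x^2.

S(f_1,f_2): lcm = x^2. S = 3/2xy + 71/14x - 10/7y^2 - 1/7y + 355/14.
  leading term xy: no divisor's leading term divides it; move 3/2xy to the remainder.
  leading term x: no divisor's leading term divides it; move 71/14x to the remainder.
  leading term y^2: no divisor's leading term divides it; move -10/7y^2 to the remainder.
  leading term y: no divisor's leading term divides it; move -1/7y to the remainder.
  leading term 1: no divisor's leading term divides it; move 355/14 to the remainder.
  remainder 3/2xy + 71/14x - 10/7y^2 - 1/7y + 355/14 ≠ 0; add h_5 = 3/2xy + 71/14x - 10/7y^2 - 1/7y + 355/14 to the basis.

S(f_1,f_3): lcm = x^2. S = -31/7x + 4/7y^2 + 20/7y - 155/7.
  leading term x: no divisor's leading term divides it; move -31/7x to the remainder.
  leading term y^2: no divisor's leading term divides it; move 4/7y^2 to the remainder.
  leading term y: no divisor's leading term divides it; move 20/7y to the remainder.
  leading term 1: no divisor's leading term divides it; move -155/7 to the remainder.
  remainder -31/7x + 4/7y^2 + 20/7y - 155/7 ≠ 0; add h_6 = -31/7x + 4/7y^2 + 20/7y - 155/7 to the basis.

S(f_1,f_4): lcm = x^2. S = -3xy + 4/7x - 3/7y^2 + 13/7y + 20/7.
  leading term xy: subtract (-2)·h_5 from -3xy + 4/7x - 3/7y^2 + 13/7y + 20/7 → 75/7x - 23/7y^2 + 11/7y + 375/7
  leading term x: subtract (-75/31)·h_6 from 75/7x - 23/7y^2 + 11/7y + 375/7 → -59/31y^2 + 263/31y
  leading term y^2: no divisor's leading term divides it; move -59/31y^2 to the remainder.
  leading term y: no divisor's leading term divides it; move 263/31y to the remainder.
  remainder -59/31y^2 + 263/31y ≠ 0; add h_7 = -59/31y^2 + 263/31y to the basis.

S(f_1,h_5): lcm = x^2y. S = -71/21x^2 + 20/21xy^2 + 2/3xy - 355/21x - 10/7y^3 - 1/7y^2 - 155/7y.
  leading term x^2: subtract (-71/147)·f_1 from -71/21x^2 + 20/21xy^2 + 2/3xy - 355/21x - 10/7y^3 - 1/7y^2 - 155/7y → 20/21xy^2 + 2/3xy - 2201/147x - 10/7y^3 - 731/147y^2 - 3326/147y - 11005/147
  leading term xy^2: subtract (40/63y)·h_5 from 20/21xy^2 + 2/3xy - 2201/147x - 10/7y^3 - 731/147y^2 - 3326/147y - 11005/147 → -1126/441xy - 2201/147x - 230/441y^3 - 2153/441y^2 - 17078/441y - 11005/147
  leading term xy: subtract (-2252/1323)·h_5 from -1126/441xy - 2201/147x - 230/441y^3 - 2153/441y^2 - 17078/441y - 11005/147 → -58717/9261x - 230/441y^3 - 67733/9261y^2 - 360890/9261y - 293585/9261
  leading term x: subtract (58717/41013)·h_6 from -58717/9261x - 230/441y^3 - 67733/9261y^2 - 360890/9261y - 293585/9261 → -230/441y^3 - 37057/4557y^2 - 1765990/41013y
  leading term y^3: subtract (7130/26019y)·h_7 from -230/441y^3 - 37057/4557y^2 - 1765990/41013y → -1204897/115227y^2 - 1765990/41013y
  leading term y^2: subtract (1204897/219303)·h_7 from -1204897/115227y^2 - 1765990/41013y → -412969591/4605363y
  leading term y: no divisor's leading term divides it; move -412969591/4605363y to the remainder.
  remainder -412969591/4605363y ≠ 0; add h_8 = -412969591/4605363y to the basis.

The other S-polynomials (S(f_2,f_3), S(f_2,f_4), S(f_3,f_4), S(f_2,h_5), S(f_3,h_5), S(f_4,h_5), S(f_1,h_6), S(f_2,h_6), S(f_3,h_6), S(f_4,h_6), S(h_5,h_6), S(f_1,h_7), S(f_2,h_7), S(f_3,h_7), S(f_4,h_7), S(h_5,h_7), S(h_6,h_7), S(f_1,h_8), S(f_2,h_8), S(f_3,h_8), S(f_4,h_8), S(h_5,h_8), S(h_6,h_8), S(h_7,h_8)) all reduce to 0 modulo the current basis, so we have a Gröbner basis.
Inter-reduce: drop elements whose leading term is divisible by another's, tail-reduce, and make monic.
Reduced Gröbner basis: {x + 5, y}.

The lex basis is triangular: the last element involves only y. Solving y = 0 gives y ∈ {0}; substituting each value into the earlier elements determines the remaining variables.
  y = 0: the earlier basis element becomes x + 5 = 0, giving x = -5 — point (-5, 0).
Check: every point annihilates each of the original generators.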